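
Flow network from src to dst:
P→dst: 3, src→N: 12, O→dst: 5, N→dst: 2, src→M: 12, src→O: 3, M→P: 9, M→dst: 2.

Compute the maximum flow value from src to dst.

10

Augment src→O→dst: bottleneck 3. Total 3.
Augment src→M→dst: bottleneck 2. Total 5.
Augment src→N→dst: bottleneck 2. Total 7.
Augment src→M→P→dst: bottleneck 3. Total 10.
No augmenting path remains in the residual graph.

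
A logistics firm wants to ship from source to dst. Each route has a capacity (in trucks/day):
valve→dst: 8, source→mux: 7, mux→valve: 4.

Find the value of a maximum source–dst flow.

4

Augment source→mux→valve→dst: bottleneck 4. Total 4.
No augmenting path remains in the residual graph.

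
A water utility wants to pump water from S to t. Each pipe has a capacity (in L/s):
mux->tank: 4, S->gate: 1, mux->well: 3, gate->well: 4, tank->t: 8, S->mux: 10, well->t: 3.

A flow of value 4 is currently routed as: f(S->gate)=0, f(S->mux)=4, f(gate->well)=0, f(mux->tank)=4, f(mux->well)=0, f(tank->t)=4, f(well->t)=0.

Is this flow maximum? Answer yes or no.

No

Residual path S->mux->well->t has bottleneck 3 > 0.
Pushing 3 along it raises the flow to 7, so the given flow is not maximum.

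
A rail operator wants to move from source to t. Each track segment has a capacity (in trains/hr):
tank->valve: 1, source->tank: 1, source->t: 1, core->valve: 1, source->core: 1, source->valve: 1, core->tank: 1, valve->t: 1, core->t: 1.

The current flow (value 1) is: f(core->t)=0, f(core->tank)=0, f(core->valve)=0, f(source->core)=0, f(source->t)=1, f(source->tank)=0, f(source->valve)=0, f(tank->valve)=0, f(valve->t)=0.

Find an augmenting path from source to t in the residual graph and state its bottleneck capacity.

Residual along source->core->t: source->core: 1, core->t: 1.
Bottleneck = min = 1.

source->core->t, bottleneck 1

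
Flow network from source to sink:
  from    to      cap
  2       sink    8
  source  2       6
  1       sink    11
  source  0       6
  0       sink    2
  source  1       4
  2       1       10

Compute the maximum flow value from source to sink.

12

Augment source→2→sink: bottleneck 6. Total 6.
Augment source→0→sink: bottleneck 2. Total 8.
Augment source→1→sink: bottleneck 4. Total 12.
No augmenting path remains in the residual graph.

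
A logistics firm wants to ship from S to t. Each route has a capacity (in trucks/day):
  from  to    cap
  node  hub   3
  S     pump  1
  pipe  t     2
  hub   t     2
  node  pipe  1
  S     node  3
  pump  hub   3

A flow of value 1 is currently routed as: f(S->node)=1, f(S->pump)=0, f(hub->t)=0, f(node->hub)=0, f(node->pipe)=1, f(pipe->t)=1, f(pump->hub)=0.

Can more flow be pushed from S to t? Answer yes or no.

Residual path S->node->hub->t has bottleneck 2 > 0.
Pushing 2 along it raises the flow to 3, so the given flow is not maximum.

Yes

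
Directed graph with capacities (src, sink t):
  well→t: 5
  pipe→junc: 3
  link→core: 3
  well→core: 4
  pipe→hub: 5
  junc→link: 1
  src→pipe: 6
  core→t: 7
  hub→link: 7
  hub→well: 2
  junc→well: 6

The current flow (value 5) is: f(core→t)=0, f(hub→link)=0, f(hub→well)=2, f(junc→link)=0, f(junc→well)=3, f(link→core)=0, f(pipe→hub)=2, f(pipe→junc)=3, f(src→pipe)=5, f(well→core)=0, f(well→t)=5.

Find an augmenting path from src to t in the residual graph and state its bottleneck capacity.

src→pipe→hub→link→core→t, bottleneck 1

Residual along src→pipe→hub→link→core→t: src→pipe: 1, pipe→hub: 3, hub→link: 7, link→core: 3, core→t: 7.
Bottleneck = min = 1.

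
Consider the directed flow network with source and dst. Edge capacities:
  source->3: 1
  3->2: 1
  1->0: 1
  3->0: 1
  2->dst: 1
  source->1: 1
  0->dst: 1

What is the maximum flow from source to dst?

2

Augment source->3->2->dst: bottleneck 1. Total 1.
Augment source->1->0->dst: bottleneck 1. Total 2.
No augmenting path remains in the residual graph.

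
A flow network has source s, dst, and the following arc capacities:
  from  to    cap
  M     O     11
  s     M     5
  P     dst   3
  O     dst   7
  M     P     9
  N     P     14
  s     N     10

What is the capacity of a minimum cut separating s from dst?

8

Max flow = 8 (via 2 augmenting paths).
In the residual at optimum, the set reachable from s is {N, P, s}.
Cut edges: s->M (cap 5), P->dst (cap 3). Sum = 8.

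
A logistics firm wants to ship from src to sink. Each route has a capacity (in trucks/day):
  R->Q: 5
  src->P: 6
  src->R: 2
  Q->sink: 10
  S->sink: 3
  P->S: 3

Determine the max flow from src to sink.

5

Augment src->R->Q->sink: bottleneck 2. Total 2.
Augment src->P->S->sink: bottleneck 3. Total 5.
No augmenting path remains in the residual graph.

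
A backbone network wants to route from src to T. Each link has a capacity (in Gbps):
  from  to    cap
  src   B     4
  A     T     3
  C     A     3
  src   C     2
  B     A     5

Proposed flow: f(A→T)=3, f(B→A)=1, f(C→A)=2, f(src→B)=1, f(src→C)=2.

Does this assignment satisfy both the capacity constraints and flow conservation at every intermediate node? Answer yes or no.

Yes

Every edge has 0 ≤ f(e) ≤ cap(e).
At each intermediate node, inflow equals outflow.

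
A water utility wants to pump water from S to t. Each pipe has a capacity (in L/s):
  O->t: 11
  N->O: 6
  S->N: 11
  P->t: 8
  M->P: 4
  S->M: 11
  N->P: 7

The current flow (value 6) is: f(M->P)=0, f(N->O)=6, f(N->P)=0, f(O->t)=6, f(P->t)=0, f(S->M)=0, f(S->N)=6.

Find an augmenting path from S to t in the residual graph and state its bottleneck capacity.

S->N->P->t, bottleneck 5

Residual along S->N->P->t: S->N: 5, N->P: 7, P->t: 8.
Bottleneck = min = 5.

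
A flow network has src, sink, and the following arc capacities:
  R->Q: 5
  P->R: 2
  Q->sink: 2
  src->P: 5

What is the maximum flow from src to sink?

2

Augment src->P->R->Q->sink: bottleneck 2. Total 2.
No augmenting path remains in the residual graph.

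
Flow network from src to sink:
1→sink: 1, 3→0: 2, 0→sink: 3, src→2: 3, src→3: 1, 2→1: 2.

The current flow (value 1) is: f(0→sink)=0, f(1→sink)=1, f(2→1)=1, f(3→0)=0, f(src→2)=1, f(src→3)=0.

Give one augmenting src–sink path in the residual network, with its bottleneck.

src→3→0→sink, bottleneck 1

Residual along src→3→0→sink: src→3: 1, 3→0: 2, 0→sink: 3.
Bottleneck = min = 1.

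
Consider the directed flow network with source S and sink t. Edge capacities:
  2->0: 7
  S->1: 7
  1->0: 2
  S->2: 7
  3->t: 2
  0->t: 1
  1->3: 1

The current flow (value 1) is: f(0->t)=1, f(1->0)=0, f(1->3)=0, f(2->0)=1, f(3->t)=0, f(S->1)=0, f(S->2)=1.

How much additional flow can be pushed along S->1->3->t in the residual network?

Residual capacities along the path: S->1: 7, 1->3: 1, 3->t: 2.
Minimum is 1.

1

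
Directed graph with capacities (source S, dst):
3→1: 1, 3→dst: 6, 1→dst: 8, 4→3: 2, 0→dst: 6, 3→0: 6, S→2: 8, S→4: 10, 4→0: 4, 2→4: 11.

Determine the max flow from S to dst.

Augment S→4→3→dst: bottleneck 2. Total 2.
Augment S→4→0→dst: bottleneck 4. Total 6.
No augmenting path remains in the residual graph.

6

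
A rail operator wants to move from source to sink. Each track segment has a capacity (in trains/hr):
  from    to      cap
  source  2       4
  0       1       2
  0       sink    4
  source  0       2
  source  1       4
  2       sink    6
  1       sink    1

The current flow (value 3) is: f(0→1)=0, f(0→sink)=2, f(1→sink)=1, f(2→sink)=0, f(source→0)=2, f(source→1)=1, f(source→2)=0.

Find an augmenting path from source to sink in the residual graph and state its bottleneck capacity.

Residual along source→2→sink: source→2: 4, 2→sink: 6.
Bottleneck = min = 4.

source→2→sink, bottleneck 4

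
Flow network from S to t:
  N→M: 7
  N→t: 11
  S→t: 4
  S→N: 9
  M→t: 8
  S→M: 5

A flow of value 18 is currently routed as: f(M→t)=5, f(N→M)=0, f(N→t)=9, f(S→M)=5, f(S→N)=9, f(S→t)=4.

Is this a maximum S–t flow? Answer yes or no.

Yes

Residual reachable from S: {S}; t is not reachable.
Saturated cut: S→N, S→M, S→t with total capacity 18 = current flow value. Flow is maximum.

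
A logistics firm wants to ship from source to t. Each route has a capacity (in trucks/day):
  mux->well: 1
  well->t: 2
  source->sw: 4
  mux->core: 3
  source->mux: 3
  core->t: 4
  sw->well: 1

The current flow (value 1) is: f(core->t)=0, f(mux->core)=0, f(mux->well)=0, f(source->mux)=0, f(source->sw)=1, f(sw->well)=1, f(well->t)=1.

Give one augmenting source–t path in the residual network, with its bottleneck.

Residual along source->mux->well->t: source->mux: 3, mux->well: 1, well->t: 1.
Bottleneck = min = 1.

source->mux->well->t, bottleneck 1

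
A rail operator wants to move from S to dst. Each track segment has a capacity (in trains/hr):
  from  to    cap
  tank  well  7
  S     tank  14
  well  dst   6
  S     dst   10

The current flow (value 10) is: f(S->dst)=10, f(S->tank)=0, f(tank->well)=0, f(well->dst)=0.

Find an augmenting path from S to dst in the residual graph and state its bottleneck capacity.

S->tank->well->dst, bottleneck 6

Residual along S->tank->well->dst: S->tank: 14, tank->well: 7, well->dst: 6.
Bottleneck = min = 6.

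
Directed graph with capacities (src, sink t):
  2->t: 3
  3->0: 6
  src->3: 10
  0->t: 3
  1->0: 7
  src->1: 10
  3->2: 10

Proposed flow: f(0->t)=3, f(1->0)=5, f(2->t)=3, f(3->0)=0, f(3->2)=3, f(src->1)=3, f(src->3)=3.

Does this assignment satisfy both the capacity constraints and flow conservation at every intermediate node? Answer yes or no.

Conservation fails at 1: inflow 3 ≠ outflow 5.

No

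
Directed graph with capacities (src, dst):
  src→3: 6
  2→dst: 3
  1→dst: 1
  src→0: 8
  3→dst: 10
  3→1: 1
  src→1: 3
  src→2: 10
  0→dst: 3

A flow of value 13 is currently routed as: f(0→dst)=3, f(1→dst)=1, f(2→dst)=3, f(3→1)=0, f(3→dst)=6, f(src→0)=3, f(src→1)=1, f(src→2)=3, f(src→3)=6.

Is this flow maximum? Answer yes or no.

Yes

Residual reachable from src: {0, 1, 2, src}; dst is not reachable.
Saturated cut: src→3, 0→dst, 1→dst, 2→dst with total capacity 13 = current flow value. Flow is maximum.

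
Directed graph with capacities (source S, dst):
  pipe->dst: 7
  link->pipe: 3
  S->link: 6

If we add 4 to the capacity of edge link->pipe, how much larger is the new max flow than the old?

Original max flow = 3.
After raising cap(link->pipe), augmenting paths through that edge carry 3 more units.
New max flow = 6. Increase = 3.

3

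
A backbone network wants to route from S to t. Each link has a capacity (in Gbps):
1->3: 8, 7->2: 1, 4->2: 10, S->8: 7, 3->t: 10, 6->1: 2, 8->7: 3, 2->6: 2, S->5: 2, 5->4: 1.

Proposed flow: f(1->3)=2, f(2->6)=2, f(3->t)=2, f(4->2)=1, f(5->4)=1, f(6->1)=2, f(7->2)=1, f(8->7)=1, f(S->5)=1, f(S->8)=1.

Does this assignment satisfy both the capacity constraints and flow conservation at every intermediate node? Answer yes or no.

Yes

Every edge has 0 ≤ f(e) ≤ cap(e).
At each intermediate node, inflow equals outflow.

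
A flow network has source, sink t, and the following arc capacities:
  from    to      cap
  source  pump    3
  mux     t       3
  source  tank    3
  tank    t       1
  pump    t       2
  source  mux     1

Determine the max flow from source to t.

4

Augment source→tank→t: bottleneck 1. Total 1.
Augment source→pump→t: bottleneck 2. Total 3.
Augment source→mux→t: bottleneck 1. Total 4.
No augmenting path remains in the residual graph.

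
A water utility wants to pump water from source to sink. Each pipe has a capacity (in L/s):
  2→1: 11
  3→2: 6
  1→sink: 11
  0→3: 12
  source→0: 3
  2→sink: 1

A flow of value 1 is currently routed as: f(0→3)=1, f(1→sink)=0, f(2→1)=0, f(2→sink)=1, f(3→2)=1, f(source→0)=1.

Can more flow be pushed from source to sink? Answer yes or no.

Residual path source→0→3→2→1→sink has bottleneck 2 > 0.
Pushing 2 along it raises the flow to 3, so the given flow is not maximum.

Yes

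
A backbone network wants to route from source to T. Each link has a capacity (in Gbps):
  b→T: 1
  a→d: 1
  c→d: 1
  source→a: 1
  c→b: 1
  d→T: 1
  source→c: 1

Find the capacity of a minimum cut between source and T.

Max flow = 2 (via 2 augmenting paths).
In the residual at optimum, the set reachable from source is {source}.
Cut edges: source→c (cap 1), source→a (cap 1). Sum = 2.

2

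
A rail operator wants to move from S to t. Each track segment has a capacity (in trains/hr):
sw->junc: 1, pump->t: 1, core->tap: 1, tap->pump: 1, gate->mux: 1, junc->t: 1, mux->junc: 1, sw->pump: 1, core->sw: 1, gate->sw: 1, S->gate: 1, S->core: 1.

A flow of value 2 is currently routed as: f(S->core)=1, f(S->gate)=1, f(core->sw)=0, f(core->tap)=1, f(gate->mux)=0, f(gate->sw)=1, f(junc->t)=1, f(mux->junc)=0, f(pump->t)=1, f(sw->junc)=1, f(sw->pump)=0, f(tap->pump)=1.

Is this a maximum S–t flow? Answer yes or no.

Yes

Residual reachable from S: {S}; t is not reachable.
Saturated cut: S->core, S->gate with total capacity 2 = current flow value. Flow is maximum.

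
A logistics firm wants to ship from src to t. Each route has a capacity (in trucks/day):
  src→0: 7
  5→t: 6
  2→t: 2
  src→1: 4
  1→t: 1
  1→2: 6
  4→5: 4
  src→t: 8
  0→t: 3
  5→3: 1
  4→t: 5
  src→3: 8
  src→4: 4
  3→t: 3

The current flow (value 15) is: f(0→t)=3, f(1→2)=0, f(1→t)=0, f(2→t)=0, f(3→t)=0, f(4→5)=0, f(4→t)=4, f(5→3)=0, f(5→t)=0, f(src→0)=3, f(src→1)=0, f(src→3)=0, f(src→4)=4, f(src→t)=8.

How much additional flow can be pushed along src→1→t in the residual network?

Residual capacities along the path: src→1: 4, 1→t: 1.
Minimum is 1.

1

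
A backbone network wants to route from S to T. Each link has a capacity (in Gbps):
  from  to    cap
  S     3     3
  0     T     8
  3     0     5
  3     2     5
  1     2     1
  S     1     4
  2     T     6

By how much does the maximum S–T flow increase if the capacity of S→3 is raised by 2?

Original max flow = 4.
After raising cap(S→3), augmenting paths through that edge carry 2 more units.
New max flow = 6. Increase = 2.

2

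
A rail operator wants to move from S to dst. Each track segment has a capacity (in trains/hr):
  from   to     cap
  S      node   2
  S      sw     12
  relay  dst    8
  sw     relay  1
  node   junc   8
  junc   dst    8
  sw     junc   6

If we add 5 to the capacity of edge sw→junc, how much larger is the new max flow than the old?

0

Original max flow = 9.
Even with extra capacity on sw→junc, another cut of capacity 9 remains binding.
New max flow = 9. Increase = 0.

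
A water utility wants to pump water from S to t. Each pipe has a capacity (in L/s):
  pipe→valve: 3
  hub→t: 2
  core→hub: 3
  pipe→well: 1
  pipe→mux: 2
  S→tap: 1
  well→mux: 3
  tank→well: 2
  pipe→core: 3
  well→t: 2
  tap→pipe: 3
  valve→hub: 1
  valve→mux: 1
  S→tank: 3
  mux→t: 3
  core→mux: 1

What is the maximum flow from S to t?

Augment S→tank→well→t: bottleneck 2. Total 2.
Augment S→tap→pipe→mux→t: bottleneck 1. Total 3.
No augmenting path remains in the residual graph.

3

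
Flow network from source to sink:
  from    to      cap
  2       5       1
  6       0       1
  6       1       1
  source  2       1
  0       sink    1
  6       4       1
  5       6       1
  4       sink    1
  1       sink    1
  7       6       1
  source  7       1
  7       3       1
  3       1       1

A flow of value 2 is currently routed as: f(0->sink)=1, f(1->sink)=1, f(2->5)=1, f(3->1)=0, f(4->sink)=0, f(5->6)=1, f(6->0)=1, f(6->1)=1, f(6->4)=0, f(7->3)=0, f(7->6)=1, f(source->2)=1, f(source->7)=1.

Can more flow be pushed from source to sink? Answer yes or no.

No

Residual reachable from source: {source}; sink is not reachable.
Saturated cut: source->2, source->7 with total capacity 2 = current flow value. Flow is maximum.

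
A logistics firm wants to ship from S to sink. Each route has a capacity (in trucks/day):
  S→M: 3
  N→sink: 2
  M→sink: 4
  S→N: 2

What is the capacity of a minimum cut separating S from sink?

Max flow = 5 (via 2 augmenting paths).
In the residual at optimum, the set reachable from S is {S}.
Cut edges: S→M (cap 3), S→N (cap 2). Sum = 5.

5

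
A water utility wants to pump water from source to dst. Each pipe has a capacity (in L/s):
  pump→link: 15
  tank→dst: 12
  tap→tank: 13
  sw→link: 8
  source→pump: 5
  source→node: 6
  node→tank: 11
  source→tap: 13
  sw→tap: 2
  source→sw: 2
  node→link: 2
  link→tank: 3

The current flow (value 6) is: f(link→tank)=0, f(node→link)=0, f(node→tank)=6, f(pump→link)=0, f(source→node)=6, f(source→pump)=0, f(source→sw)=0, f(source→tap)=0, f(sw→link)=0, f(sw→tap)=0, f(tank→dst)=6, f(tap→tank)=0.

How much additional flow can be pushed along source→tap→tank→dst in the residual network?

6

Residual capacities along the path: source→tap: 13, tap→tank: 13, tank→dst: 6.
Minimum is 6.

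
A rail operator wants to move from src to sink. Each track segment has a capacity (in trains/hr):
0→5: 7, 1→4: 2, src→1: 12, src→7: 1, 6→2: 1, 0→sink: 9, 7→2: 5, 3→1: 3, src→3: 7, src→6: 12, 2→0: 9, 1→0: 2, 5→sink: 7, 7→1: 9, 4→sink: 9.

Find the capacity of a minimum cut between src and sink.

Max flow = 6 (via 4 augmenting paths).
In the residual at optimum, the set reachable from src is {1, 3, 6, src}.
Cut edges: src→7 (cap 1), 6→2 (cap 1), 1→0 (cap 2), 1→4 (cap 2). Sum = 6.

6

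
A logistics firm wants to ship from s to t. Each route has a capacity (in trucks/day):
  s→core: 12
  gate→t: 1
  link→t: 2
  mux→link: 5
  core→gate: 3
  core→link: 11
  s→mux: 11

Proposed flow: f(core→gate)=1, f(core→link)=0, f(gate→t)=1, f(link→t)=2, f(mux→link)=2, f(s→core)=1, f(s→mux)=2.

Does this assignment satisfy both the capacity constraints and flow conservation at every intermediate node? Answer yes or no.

Every edge has 0 ≤ f(e) ≤ cap(e).
At each intermediate node, inflow equals outflow.

Yes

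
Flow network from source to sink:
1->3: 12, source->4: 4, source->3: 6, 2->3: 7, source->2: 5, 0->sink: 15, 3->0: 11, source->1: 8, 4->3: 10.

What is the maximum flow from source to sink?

11

Augment source->3->0->sink: bottleneck 6. Total 6.
Augment source->4->3->0->sink: bottleneck 4. Total 10.
Augment source->2->3->0->sink: bottleneck 1. Total 11.
No augmenting path remains in the residual graph.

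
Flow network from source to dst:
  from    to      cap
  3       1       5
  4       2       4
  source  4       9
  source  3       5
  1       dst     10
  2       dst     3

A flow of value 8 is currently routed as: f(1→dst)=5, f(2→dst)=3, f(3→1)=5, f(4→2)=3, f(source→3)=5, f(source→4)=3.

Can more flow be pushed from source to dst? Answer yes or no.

No

Residual reachable from source: {2, 4, source}; dst is not reachable.
Saturated cut: source→3, 2→dst with total capacity 8 = current flow value. Flow is maximum.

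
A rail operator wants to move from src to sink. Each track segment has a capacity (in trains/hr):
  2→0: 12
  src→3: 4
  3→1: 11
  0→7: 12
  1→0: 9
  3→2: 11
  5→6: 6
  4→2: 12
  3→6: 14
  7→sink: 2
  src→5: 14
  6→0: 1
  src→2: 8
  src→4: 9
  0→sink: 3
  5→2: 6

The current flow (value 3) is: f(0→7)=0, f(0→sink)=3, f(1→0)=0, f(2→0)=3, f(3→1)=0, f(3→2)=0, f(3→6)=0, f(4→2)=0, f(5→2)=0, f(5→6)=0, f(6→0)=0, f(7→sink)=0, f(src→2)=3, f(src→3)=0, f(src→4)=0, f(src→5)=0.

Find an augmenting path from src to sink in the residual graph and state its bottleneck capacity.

Residual along src→2→0→7→sink: src→2: 5, 2→0: 9, 0→7: 12, 7→sink: 2.
Bottleneck = min = 2.

src→2→0→7→sink, bottleneck 2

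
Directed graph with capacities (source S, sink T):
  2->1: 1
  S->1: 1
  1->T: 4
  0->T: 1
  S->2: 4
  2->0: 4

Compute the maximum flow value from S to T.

Augment S->1->T: bottleneck 1. Total 1.
Augment S->2->0->T: bottleneck 1. Total 2.
Augment S->2->1->T: bottleneck 1. Total 3.
No augmenting path remains in the residual graph.

3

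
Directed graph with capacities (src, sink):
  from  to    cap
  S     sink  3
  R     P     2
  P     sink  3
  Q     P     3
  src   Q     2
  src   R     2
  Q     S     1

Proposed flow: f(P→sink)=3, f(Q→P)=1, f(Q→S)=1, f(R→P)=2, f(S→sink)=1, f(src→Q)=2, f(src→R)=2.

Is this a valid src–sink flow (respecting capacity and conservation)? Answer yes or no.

Every edge has 0 ≤ f(e) ≤ cap(e).
At each intermediate node, inflow equals outflow.

Yes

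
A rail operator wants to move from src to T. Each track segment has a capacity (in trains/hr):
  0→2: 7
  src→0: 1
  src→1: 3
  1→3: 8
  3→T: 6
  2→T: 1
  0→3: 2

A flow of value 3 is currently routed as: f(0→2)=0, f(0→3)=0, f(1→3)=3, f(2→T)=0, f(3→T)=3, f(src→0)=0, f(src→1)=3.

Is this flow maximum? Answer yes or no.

Residual path src→0→3→T has bottleneck 1 > 0.
Pushing 1 along it raises the flow to 4, so the given flow is not maximum.

No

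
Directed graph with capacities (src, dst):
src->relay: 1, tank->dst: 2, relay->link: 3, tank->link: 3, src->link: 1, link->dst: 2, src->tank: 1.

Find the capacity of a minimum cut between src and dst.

3

Max flow = 3 (via 3 augmenting paths).
In the residual at optimum, the set reachable from src is {src}.
Cut edges: src->tank (cap 1), src->relay (cap 1), src->link (cap 1). Sum = 3.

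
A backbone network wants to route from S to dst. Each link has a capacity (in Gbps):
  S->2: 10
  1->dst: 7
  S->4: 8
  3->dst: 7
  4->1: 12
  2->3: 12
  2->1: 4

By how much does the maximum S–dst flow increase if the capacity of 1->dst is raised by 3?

Original max flow = 14.
After raising cap(1->dst), augmenting paths through that edge carry 3 more units.
New max flow = 17. Increase = 3.

3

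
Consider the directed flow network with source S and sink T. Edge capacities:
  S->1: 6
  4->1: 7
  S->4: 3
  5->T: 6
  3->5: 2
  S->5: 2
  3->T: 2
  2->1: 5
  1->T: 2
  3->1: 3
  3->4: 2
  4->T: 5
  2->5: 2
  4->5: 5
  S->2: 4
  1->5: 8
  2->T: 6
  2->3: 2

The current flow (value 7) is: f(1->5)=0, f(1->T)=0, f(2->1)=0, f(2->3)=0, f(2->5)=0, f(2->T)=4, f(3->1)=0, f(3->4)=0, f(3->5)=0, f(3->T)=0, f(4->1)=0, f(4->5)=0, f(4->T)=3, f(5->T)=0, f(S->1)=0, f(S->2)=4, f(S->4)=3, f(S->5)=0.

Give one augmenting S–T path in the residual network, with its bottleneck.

Residual along S->1->T: S->1: 6, 1->T: 2.
Bottleneck = min = 2.

S->1->T, bottleneck 2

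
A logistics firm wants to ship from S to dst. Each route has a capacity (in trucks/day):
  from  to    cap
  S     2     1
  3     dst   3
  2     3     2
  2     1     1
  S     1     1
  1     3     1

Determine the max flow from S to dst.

2

Augment S→2→3→dst: bottleneck 1. Total 1.
Augment S→1→3→dst: bottleneck 1. Total 2.
No augmenting path remains in the residual graph.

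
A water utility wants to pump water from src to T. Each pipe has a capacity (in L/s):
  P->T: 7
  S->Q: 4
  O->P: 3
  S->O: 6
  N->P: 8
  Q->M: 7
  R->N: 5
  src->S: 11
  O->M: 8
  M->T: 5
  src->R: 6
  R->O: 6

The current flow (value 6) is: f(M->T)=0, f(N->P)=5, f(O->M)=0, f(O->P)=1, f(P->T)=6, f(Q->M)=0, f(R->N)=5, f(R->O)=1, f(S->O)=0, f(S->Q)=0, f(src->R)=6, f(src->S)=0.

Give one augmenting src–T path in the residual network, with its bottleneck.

Residual along src->S->O->P->T: src->S: 11, S->O: 6, O->P: 2, P->T: 1.
Bottleneck = min = 1.

src->S->O->P->T, bottleneck 1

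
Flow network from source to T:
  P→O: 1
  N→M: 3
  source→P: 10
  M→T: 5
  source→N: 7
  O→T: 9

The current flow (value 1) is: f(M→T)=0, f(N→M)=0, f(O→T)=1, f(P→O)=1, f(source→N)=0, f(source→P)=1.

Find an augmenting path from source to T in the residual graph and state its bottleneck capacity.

source→N→M→T, bottleneck 3

Residual along source→N→M→T: source→N: 7, N→M: 3, M→T: 5.
Bottleneck = min = 3.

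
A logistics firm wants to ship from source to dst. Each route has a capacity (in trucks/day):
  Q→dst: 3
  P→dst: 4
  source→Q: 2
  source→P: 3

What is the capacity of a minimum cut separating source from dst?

Max flow = 5 (via 2 augmenting paths).
In the residual at optimum, the set reachable from source is {source}.
Cut edges: source→Q (cap 2), source→P (cap 3). Sum = 5.

5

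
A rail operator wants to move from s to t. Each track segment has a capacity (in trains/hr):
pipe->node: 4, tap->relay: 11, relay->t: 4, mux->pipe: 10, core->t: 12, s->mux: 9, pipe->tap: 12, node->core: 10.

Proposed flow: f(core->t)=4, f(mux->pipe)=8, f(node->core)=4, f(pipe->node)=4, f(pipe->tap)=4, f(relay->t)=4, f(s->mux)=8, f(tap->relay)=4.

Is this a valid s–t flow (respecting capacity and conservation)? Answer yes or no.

Every edge has 0 ≤ f(e) ≤ cap(e).
At each intermediate node, inflow equals outflow.

Yes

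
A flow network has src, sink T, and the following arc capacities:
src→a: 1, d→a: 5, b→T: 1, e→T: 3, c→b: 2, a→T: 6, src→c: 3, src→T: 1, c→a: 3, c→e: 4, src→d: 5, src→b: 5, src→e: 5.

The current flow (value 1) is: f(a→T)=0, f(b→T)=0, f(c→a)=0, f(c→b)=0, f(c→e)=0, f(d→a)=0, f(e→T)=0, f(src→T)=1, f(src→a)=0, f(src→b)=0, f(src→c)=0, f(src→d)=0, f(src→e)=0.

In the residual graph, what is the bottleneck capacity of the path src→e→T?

Residual capacities along the path: src→e: 5, e→T: 3.
Minimum is 3.

3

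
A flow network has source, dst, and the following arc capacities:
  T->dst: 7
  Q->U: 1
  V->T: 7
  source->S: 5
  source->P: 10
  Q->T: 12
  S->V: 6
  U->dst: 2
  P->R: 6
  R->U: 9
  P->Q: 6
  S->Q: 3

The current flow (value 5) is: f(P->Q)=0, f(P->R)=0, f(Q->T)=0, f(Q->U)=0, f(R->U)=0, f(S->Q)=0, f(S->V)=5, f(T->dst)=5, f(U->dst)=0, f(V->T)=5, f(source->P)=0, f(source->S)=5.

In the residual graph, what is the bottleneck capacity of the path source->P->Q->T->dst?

Residual capacities along the path: source->P: 10, P->Q: 6, Q->T: 12, T->dst: 2.
Minimum is 2.

2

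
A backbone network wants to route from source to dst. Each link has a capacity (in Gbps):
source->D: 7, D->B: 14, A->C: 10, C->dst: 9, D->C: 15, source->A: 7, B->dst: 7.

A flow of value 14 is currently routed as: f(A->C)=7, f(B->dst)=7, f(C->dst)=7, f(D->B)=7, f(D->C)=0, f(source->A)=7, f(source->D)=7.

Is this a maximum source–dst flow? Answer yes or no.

Residual reachable from source: {source}; dst is not reachable.
Saturated cut: source->D, source->A with total capacity 14 = current flow value. Flow is maximum.

Yes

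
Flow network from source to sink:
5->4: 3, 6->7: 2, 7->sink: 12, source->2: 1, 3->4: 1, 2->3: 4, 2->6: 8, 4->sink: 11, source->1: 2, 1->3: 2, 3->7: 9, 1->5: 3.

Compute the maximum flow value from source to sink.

3

Augment source->2->6->7->sink: bottleneck 1. Total 1.
Augment source->1->3->7->sink: bottleneck 2. Total 3.
No augmenting path remains in the residual graph.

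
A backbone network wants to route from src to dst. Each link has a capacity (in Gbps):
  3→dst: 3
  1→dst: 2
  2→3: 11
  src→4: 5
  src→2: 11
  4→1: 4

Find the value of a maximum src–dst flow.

5

Augment src→4→1→dst: bottleneck 2. Total 2.
Augment src→2→3→dst: bottleneck 3. Total 5.
No augmenting path remains in the residual graph.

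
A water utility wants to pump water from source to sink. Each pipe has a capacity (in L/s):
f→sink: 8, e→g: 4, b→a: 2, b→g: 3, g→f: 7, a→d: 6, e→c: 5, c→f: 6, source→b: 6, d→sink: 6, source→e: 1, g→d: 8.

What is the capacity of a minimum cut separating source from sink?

6

Max flow = 6 (via 3 augmenting paths).
In the residual at optimum, the set reachable from source is {b, source}.
Cut edges: source→e (cap 1), b→a (cap 2), b→g (cap 3). Sum = 6.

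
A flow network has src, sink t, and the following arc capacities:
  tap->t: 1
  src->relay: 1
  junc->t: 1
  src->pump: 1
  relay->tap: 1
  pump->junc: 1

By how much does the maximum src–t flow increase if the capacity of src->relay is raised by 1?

Original max flow = 2.
Even with extra capacity on src->relay, another cut of capacity 2 remains binding.
New max flow = 2. Increase = 0.

0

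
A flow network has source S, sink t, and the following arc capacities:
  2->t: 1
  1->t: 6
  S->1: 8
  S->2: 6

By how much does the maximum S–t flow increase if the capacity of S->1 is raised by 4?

0

Original max flow = 7.
Edge S->1 does not cross the min cut (source side {1, 2, S}), so extra capacity there cannot help.
New max flow = 7. Increase = 0.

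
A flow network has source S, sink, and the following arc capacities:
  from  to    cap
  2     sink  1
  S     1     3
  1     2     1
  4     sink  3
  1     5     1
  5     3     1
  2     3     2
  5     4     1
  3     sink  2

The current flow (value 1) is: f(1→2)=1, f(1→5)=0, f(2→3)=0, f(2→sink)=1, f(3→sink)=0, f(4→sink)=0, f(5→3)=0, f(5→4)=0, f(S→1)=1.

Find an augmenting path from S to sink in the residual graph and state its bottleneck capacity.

Residual along S→1→5→4→sink: S→1: 2, 1→5: 1, 5→4: 1, 4→sink: 3.
Bottleneck = min = 1.

S→1→5→4→sink, bottleneck 1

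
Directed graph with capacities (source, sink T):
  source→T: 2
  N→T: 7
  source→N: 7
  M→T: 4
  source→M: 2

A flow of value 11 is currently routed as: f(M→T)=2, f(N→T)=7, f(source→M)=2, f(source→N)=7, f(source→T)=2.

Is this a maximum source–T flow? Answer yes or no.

Yes

Residual reachable from source: {source}; T is not reachable.
Saturated cut: source→M, source→N, source→T with total capacity 11 = current flow value. Flow is maximum.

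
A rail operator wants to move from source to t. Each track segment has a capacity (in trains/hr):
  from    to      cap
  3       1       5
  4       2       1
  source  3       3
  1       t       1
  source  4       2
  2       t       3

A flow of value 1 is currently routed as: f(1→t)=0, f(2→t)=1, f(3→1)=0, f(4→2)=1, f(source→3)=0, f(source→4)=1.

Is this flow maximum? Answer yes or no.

Residual path source→3→1→t has bottleneck 1 > 0.
Pushing 1 along it raises the flow to 2, so the given flow is not maximum.

No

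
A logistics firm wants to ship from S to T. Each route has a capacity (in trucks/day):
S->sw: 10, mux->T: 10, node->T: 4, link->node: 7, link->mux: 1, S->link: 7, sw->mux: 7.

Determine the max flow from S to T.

Augment S->link->node->T: bottleneck 4. Total 4.
Augment S->link->mux->T: bottleneck 1. Total 5.
Augment S->sw->mux->T: bottleneck 7. Total 12.
No augmenting path remains in the residual graph.

12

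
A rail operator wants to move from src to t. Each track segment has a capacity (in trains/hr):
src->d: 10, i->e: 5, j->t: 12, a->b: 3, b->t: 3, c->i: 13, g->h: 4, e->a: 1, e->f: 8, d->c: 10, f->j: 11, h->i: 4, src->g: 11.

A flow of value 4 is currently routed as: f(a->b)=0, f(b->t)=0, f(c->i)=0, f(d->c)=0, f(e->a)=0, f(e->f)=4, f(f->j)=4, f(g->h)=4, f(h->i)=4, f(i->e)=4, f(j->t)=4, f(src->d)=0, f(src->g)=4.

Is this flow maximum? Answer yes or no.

Residual path src->d->c->i->e->f->j->t has bottleneck 1 > 0.
Pushing 1 along it raises the flow to 5, so the given flow is not maximum.

No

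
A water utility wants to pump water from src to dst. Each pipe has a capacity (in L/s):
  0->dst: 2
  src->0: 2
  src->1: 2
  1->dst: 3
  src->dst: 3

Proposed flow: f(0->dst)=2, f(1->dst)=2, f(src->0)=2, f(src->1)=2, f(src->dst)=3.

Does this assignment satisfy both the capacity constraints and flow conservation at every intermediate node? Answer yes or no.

Every edge has 0 ≤ f(e) ≤ cap(e).
At each intermediate node, inflow equals outflow.

Yes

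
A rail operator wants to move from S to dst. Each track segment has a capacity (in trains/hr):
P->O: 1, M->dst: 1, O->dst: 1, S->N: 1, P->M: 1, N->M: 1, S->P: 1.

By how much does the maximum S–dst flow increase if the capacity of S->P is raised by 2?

0

Original max flow = 2.
Even with extra capacity on S->P, another cut of capacity 2 remains binding.
New max flow = 2. Increase = 0.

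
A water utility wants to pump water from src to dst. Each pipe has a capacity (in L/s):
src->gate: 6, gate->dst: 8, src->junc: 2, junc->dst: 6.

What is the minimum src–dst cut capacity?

Max flow = 8 (via 2 augmenting paths).
In the residual at optimum, the set reachable from src is {src}.
Cut edges: src->gate (cap 6), src->junc (cap 2). Sum = 8.

8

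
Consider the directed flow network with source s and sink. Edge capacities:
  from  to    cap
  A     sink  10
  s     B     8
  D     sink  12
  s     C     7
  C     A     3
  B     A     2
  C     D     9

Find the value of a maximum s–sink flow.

Augment s→B→A→sink: bottleneck 2. Total 2.
Augment s→C→A→sink: bottleneck 3. Total 5.
Augment s→C→D→sink: bottleneck 4. Total 9.
No augmenting path remains in the residual graph.

9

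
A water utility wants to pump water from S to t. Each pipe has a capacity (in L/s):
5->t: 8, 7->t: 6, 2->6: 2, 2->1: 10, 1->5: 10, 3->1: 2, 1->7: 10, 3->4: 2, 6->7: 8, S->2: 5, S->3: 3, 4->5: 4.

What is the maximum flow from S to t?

8

Augment S->2->6->7->t: bottleneck 2. Total 2.
Augment S->2->1->7->t: bottleneck 3. Total 5.
Augment S->3->1->7->t: bottleneck 1. Total 6.
Augment S->3->1->5->t: bottleneck 1. Total 7.
Augment S->3->4->5->t: bottleneck 1. Total 8.
No augmenting path remains in the residual graph.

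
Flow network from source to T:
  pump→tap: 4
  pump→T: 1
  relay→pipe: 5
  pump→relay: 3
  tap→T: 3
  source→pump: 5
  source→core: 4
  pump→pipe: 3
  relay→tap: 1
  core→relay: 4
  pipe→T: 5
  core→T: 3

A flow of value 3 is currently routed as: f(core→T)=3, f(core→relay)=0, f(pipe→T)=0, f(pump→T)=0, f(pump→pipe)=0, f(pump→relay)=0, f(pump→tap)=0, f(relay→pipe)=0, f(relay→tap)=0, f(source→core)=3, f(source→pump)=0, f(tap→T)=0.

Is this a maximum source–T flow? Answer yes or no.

Residual path source→pump→T has bottleneck 1 > 0.
Pushing 1 along it raises the flow to 4, so the given flow is not maximum.

No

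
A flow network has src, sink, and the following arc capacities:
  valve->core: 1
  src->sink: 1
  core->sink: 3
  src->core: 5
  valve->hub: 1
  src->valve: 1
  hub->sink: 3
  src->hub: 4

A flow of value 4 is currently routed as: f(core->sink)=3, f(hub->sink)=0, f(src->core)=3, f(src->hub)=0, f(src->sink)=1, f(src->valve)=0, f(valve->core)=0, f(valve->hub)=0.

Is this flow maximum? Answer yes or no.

No

Residual path src->hub->sink has bottleneck 3 > 0.
Pushing 3 along it raises the flow to 7, so the given flow is not maximum.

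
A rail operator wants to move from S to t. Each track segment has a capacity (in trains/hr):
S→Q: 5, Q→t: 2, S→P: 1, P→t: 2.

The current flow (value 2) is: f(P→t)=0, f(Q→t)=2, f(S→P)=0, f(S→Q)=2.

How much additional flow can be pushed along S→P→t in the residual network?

Residual capacities along the path: S→P: 1, P→t: 2.
Minimum is 1.

1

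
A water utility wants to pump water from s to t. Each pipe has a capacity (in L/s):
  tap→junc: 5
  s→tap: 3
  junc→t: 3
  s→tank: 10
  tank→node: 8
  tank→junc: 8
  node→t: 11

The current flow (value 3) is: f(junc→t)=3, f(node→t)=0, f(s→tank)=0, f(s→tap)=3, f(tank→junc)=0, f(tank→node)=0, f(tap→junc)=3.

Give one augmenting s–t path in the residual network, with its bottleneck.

s→tank→node→t, bottleneck 8

Residual along s→tank→node→t: s→tank: 10, tank→node: 8, node→t: 11.
Bottleneck = min = 8.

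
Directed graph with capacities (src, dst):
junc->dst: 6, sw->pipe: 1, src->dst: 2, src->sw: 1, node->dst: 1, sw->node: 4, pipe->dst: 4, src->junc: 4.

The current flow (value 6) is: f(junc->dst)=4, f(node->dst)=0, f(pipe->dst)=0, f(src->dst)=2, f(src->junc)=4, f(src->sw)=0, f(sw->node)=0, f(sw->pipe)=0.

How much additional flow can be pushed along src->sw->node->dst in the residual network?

Residual capacities along the path: src->sw: 1, sw->node: 4, node->dst: 1.
Minimum is 1.

1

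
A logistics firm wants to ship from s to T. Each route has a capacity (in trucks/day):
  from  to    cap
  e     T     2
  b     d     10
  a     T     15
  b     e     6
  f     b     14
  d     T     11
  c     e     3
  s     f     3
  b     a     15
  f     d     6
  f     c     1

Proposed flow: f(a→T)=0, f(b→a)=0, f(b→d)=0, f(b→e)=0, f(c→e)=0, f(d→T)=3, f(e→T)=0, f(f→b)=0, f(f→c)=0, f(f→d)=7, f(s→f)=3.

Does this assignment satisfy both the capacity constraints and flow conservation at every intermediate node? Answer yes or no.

Capacity violated on f→d: flow 7 > capacity 6.

No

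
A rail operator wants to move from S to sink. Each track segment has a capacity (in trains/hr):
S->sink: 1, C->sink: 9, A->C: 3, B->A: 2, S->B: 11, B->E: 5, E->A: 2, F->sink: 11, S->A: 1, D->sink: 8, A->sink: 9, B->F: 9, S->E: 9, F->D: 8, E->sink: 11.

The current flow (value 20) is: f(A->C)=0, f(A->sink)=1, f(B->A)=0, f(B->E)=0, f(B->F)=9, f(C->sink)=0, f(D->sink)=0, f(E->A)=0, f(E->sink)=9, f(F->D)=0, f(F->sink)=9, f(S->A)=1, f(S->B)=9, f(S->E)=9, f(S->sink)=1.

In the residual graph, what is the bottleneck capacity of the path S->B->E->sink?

2

Residual capacities along the path: S->B: 2, B->E: 5, E->sink: 2.
Minimum is 2.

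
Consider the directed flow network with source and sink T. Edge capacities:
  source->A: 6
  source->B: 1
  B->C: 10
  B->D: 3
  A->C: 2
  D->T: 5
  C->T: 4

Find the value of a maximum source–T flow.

3

Augment source->B->D->T: bottleneck 1. Total 1.
Augment source->A->C->T: bottleneck 2. Total 3.
No augmenting path remains in the residual graph.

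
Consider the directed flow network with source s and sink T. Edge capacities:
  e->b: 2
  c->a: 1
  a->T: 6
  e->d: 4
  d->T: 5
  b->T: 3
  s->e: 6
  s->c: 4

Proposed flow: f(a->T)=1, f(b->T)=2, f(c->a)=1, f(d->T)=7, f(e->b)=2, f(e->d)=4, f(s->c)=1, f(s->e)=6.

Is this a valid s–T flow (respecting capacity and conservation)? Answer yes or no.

No

Capacity violated on d->T: flow 7 > capacity 5.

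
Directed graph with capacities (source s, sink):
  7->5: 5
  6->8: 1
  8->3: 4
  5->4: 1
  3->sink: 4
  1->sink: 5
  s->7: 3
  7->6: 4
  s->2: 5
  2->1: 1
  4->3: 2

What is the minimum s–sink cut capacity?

3

Max flow = 3 (via 3 augmenting paths).
In the residual at optimum, the set reachable from s is {2, 5, 6, 7, s}.
Cut edges: 2->1 (cap 1), 6->8 (cap 1), 5->4 (cap 1). Sum = 3.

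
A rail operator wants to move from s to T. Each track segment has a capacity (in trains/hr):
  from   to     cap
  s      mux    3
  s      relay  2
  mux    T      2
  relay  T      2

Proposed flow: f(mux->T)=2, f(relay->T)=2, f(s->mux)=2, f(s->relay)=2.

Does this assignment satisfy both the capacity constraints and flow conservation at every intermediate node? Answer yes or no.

Every edge has 0 ≤ f(e) ≤ cap(e).
At each intermediate node, inflow equals outflow.

Yes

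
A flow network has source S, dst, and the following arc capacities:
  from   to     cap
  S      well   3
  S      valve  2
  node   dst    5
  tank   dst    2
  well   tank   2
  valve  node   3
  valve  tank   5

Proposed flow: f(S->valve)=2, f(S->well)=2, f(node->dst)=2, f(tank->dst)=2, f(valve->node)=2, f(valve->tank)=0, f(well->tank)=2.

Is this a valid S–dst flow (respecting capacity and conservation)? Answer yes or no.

Yes

Every edge has 0 ≤ f(e) ≤ cap(e).
At each intermediate node, inflow equals outflow.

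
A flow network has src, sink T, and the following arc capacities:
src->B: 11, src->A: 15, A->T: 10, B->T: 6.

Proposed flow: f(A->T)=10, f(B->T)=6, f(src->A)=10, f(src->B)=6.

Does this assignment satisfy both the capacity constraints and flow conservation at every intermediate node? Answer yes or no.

Yes

Every edge has 0 ≤ f(e) ≤ cap(e).
At each intermediate node, inflow equals outflow.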